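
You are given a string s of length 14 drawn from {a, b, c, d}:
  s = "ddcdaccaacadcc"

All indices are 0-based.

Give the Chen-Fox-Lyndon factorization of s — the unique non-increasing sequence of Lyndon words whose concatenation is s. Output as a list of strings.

["d", "d", "cd", "acc", "aacadcc"]

emit factor 1: 'd' (i=0, period=1)
emit factor 2: 'd' (i=1, period=1)
emit factor 3: 'cd' (i=2, period=2)
emit factor 4: 'acc' (i=4, period=3)
emit factor 5: 'aacadcc' (i=7, period=7)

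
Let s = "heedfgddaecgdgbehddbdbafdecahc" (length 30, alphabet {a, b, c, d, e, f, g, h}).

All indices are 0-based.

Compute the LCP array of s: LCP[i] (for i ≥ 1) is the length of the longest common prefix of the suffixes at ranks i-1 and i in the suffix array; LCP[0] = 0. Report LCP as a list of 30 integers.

[0, 1, 1, 0, 1, 1, 0, 1, 1, 0, 1, 2, 1, 2, 1, 1, 1, 0, 2, 1, 1, 1, 0, 1, 0, 1, 2, 0, 1, 1]

rank | idx | suffix
   0 |   8 | aecgdgbehddbdbafdecahc
   1 |  22 | afdecahc
   2 |  27 | ahc
   3 |  21 | bafdecahc
   4 |  19 | bdbafdecahc
   5 |  14 | behddbdbafdecahc
   6 |  29 | c
   7 |  26 | cahc
   8 |  10 | cgdgbehddbdbafdecahc
   9 |   7 | daecgdgbehddbdbafdecahc
  10 |  20 | dbafdecahc
  11 |  18 | dbdbafdecahc
  12 |   6 | ddaecgdgbehddbdbafdecahc
  13 |  17 | ddbdbafdecahc
  14 |  24 | decahc
  15 |   3 | dfgddaecgdgbehddbdbafdecahc
  16 |  12 | dgbehddbdbafdecahc
  17 |  25 | ecahc
  18 |   9 | ecgdgbehddbdbafdecahc
  19 |   2 | edfgddaecgdgbehddbdbafdecahc
  20 |   1 | eedfgddaecgdgbehddbdbafdecahc
  21 |  15 | ehddbdbafdecahc
  22 |  23 | fdecahc
  23 |   4 | fgddaecgdgbehddbdbafdecahc
  24 |  13 | gbehddbdbafdecahc
  25 |   5 | gddaecgdgbehddbdbafdecahc
  26 |  11 | gdgbehddbdbafdecahc
  27 |  28 | hc
  28 |  16 | hddbdbafdecahc
  29 |   0 | heedfgddaecgdgbehddbdbafdecahc

SA = [8, 22, 27, 21, 19, 14, 29, 26, 10, 7, 20, 18, 6, 17, 24, 3, 12, 25, 9, 2, 1, 15, 23, 4, 13, 5, 11, 28, 16, 0]
rank  pair      lcp
   1  s[8:],s[22:]  1  'a'
   2  s[22:],s[27:]  1  'a'
   3  s[27:],s[21:]  0  ''
   4  s[21:],s[19:]  1  'b'
   5  s[19:],s[14:]  1  'b'
   6  s[14:],s[29:]  0  ''
   7  s[29:],s[26:]  1  'c'
   8  s[26:],s[10:]  1  'c'
   9  s[10:],s[7:]  0  ''
  10  s[7:],s[20:]  1  'd'
  11  s[20:],s[18:]  2  'db'
  12  s[18:],s[6:]  1  'd'
  13  s[6:],s[17:]  2  'dd'
  14  s[17:],s[24:]  1  'd'
  15  s[24:],s[3:]  1  'd'
  16  s[3:],s[12:]  1  'd'
  17  s[12:],s[25:]  0  ''
  18  s[25:],s[9:]  2  'ec'
  19  s[9:],s[2:]  1  'e'
  20  s[2:],s[1:]  1  'e'
  21  s[1:],s[15:]  1  'e'
  22  s[15:],s[23:]  0  ''
  23  s[23:],s[4:]  1  'f'
  24  s[4:],s[13:]  0  ''
  25  s[13:],s[5:]  1  'g'
  26  s[5:],s[11:]  2  'gd'
  27  s[11:],s[28:]  0  ''
  28  s[28:],s[16:]  1  'h'
  29  s[16:],s[0:]  1  'h'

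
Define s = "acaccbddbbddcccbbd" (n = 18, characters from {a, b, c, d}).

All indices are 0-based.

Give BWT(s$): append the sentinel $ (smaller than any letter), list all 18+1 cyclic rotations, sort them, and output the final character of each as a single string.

rank  rotation             last
    0  $acaccbddbbddcccbbd  d
    1  acaccbddbbddcccbbd$  $
    2  accbddbbddcccbbd$ac  c
    3  bbd$acaccbddbbddccc  c
    4  bbddcccbbd$acaccbdd  d
    5  bd$acaccbddbbddcccb  b
    6  bddbbddcccbbd$acacc  c
    7  bddcccbbd$acaccbddb  b
    8  caccbddbbddcccbbd$a  a
    9  cbbd$acaccbddbbddcc  c
   10  cbddbbddcccbbd$acac  c
   11  ccbbd$acaccbddbbddc  c
   12  ccbddbbddcccbbd$aca  a
   13  cccbbd$acaccbddbbdd  d
   14  d$acaccbddbbddcccbb  b
   15  dbbddcccbbd$acaccbd  d
   16  dcccbbd$acaccbddbbd  d
   17  ddbbddcccbbd$acaccb  b
   18  ddcccbbd$acaccbddbb  b

d$ccdbcbacccadbddbb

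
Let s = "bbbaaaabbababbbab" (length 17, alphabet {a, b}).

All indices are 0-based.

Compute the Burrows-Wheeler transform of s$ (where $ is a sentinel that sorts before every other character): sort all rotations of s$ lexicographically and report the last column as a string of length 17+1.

rank  rotation            last
    0  $bbbaaaabbababbbab  b
    1  aaaabbababbbab$bbb  b
    2  aaabbababbbab$bbba  a
    3  aabbababbbab$bbbaa  a
    4  ab$bbbaaaabbababbb  b
    5  ababbbab$bbbaaaabb  b
    6  abbababbbab$bbbaaa  a
    7  abbbab$bbbaaaabbab  b
    8  b$bbbaaaabbababbba  a
    9  baaaabbababbbab$bb  b
   10  bab$bbbaaaabbababb  b
   11  bababbbab$bbbaaaab  b
   12  babbbab$bbbaaaabba  a
   13  bbaaaabbababbbab$b  b
   14  bbab$bbbaaaabbabab  b
   15  bbababbbab$bbbaaaa  a
   16  bbbaaaabbababbbab$  $
   17  bbbab$bbbaaaabbaba  a

bbaabbababbbabba$a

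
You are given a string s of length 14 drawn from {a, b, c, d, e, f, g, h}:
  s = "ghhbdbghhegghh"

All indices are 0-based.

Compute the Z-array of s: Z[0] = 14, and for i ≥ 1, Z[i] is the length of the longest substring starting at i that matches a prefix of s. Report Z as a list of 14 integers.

Z[0]=14
i=1: fresh scan; Z[1]=0
i=2: fresh scan; Z[2]=0
i=3: fresh scan; Z[3]=0
i=4: fresh scan; Z[4]=0
i=5: fresh scan; Z[5]=0
i=6: fresh scan; Z[6]=3 extend→box=[6,9)
i=7: min(r-i=2, Z[1]=0)=0; Z[7]=0
i=8: min(r-i=1, Z[2]=0)=0; Z[8]=0
i=9: fresh scan; Z[9]=0
i=10: fresh scan; Z[10]=1 extend→box=[10,11)
i=11: fresh scan; Z[11]=3 extend→box=[11,14)
i=12: min(r-i=2, Z[1]=0)=0; Z[12]=0
i=13: min(r-i=1, Z[2]=0)=0; Z[13]=0

[14, 0, 0, 0, 0, 0, 3, 0, 0, 0, 1, 3, 0, 0]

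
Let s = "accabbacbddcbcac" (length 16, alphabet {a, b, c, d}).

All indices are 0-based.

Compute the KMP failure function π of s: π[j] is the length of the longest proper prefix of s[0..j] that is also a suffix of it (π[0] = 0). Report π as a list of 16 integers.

π[0] = 0
j=1 s[j]='c': π[1]=0 (border '')
j=2 s[j]='c': π[2]=0 (border '')
j=3 s[j]='a': π[3]=1 (border 'a')
j=4 s[j]='b': k: 1→0; π[4]=0 (border '')
j=5 s[j]='b': π[5]=0 (border '')
j=6 s[j]='a': π[6]=1 (border 'a')
j=7 s[j]='c': π[7]=2 (border 'ac')
j=8 s[j]='b': k: 2→0; π[8]=0 (border '')
j=9 s[j]='d': π[9]=0 (border '')
j=10 s[j]='d': π[10]=0 (border '')
j=11 s[j]='c': π[11]=0 (border '')
j=12 s[j]='b': π[12]=0 (border '')
j=13 s[j]='c': π[13]=0 (border '')
j=14 s[j]='a': π[14]=1 (border 'a')
j=15 s[j]='c': π[15]=2 (border 'ac')

[0, 0, 0, 1, 0, 0, 1, 2, 0, 0, 0, 0, 0, 0, 1, 2]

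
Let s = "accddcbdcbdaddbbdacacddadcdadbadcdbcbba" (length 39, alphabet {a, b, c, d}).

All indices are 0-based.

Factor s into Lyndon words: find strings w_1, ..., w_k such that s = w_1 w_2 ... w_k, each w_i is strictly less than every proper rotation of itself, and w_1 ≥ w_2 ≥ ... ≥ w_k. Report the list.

["accddcbdcbdaddbbd", "acacddadcdadbadcdbcbb", "a"]

emit factor 1: 'accddcbdcbdaddbbd' (i=0, period=17)
emit factor 2: 'acacddadcdadbadcdbcbb' (i=17, period=21)
emit factor 3: 'a' (i=38, period=1)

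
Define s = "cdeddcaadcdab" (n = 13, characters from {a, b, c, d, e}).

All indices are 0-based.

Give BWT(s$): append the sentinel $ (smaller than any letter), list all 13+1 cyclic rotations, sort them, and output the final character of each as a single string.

bcdaadd$cdaecd

rank  rotation        last
    0  $cdeddcaadcdab  b
    1  aadcdab$cdeddc  c
    2  ab$cdeddcaadcd  d
    3  adcdab$cdeddca  a
    4  b$cdeddcaadcda  a
    5  caadcdab$cdedd  d
    6  cdab$cdeddcaad  d
    7  cdeddcaadcdab$  $
    8  dab$cdeddcaadc  c
    9  dcaadcdab$cded  d
   10  dcdab$cdeddcaa  a
   11  ddcaadcdab$cde  e
   12  deddcaadcdab$c  c
   13  eddcaadcdab$cd  d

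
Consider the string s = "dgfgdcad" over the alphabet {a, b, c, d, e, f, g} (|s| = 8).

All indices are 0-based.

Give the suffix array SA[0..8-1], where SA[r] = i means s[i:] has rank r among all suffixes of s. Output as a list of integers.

rank→(start, suffix):
  0 → (6, 'ad')
  1 → (5, 'cad')
  2 → (7, 'd')
  3 → (4, 'dcad')
  4 → (0, 'dgfgdcad')
  5 → (2, 'fgdcad')
  6 → (3, 'gdcad')
  7 → (1, 'gfgdcad')

[6, 5, 7, 4, 0, 2, 3, 1]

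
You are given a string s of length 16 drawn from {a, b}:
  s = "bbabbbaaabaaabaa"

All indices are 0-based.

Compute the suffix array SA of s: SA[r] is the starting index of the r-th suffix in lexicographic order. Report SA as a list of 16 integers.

rank→(start, suffix):
  0 → (15, 'a')
  1 → (14, 'aa')
  2 → (10, 'aaabaa')
  3 → (6, 'aaabaaabaa')
  4 → (11, 'aabaa')
  5 → (7, 'aabaaabaa')
  6 → (12, 'abaa')
  7 → (8, 'abaaabaa')
  8 → (2, 'abbbaaabaaabaa')
  9 → (13, 'baa')
  10 → (9, 'baaabaa')
  11 → (5, 'baaabaaabaa')
  12 → (1, 'babbbaaabaaabaa')
  13 → (4, 'bbaaabaaabaa')
  14 → (0, 'bbabbbaaabaaabaa')
  15 → (3, 'bbbaaabaaabaa')

[15, 14, 10, 6, 11, 7, 12, 8, 2, 13, 9, 5, 1, 4, 0, 3]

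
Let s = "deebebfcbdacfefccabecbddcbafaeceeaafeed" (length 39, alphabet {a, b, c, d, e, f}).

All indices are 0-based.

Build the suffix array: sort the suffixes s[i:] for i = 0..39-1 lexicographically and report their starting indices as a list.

sorted suffixes:
  #0 SA[0]=33  'aafeed'
  #1 SA[1]=17  'abecbddcbafaeceeaafeed'
  #2 SA[2]=10  'acfefccabecbddcbafaeceeaafeed'
  #3 SA[3]=28  'aeceeaafeed'
  #4 SA[4]=26  'afaeceeaafeed'
  #5 SA[5]=34  'afeed'
  #6 SA[6]=25  'bafaeceeaafeed'
  #7 SA[7]=8  'bdacfefccabecbddcbafaeceeaafeed'
  #8 SA[8]=21  'bddcbafaeceeaafeed'
  #9 SA[9]=3  'bebfcbdacfefccabecbddcbafaeceeaafeed'
  #10 SA[10]=18  'becbddcbafaeceeaafeed'
  #11 SA[11]=5  'bfcbdacfefccabecbddcbafaeceeaafeed'
  #12 SA[12]=16  'cabecbddcbafaeceeaafeed'
  #13 SA[13]=24  'cbafaeceeaafeed'
  #14 SA[14]=7  'cbdacfefccabecbddcbafaeceeaafeed'
  #15 SA[15]=20  'cbddcbafaeceeaafeed'
  #16 SA[16]=15  'ccabecbddcbafaeceeaafeed'
  #17 SA[17]=30  'ceeaafeed'
  #18 SA[18]=11  'cfefccabecbddcbafaeceeaafeed'
  #19 SA[19]=38  'd'
  #20 SA[20]=9  'dacfefccabecbddcbafaeceeaafeed'
  #21 SA[21]=23  'dcbafaeceeaafeed'
  #22 SA[22]=22  'ddcbafaeceeaafeed'
  #23 SA[23]=0  'deebebfcbdacfefccabecbddcbafaeceeaafeed'
  #24 SA[24]=32  'eaafeed'
  #25 SA[25]=2  'ebebfcbdacfefccabecbddcbafaeceeaafeed'
  #26 SA[26]=4  'ebfcbdacfefccabecbddcbafaeceeaafeed'
  #27 SA[27]=19  'ecbddcbafaeceeaafeed'
  #28 SA[28]=29  'eceeaafeed'
  #29 SA[29]=37  'ed'
  #30 SA[30]=31  'eeaafeed'
  #31 SA[31]=1  'eebebfcbdacfefccabecbddcbafaeceeaafeed'
  #32 SA[32]=36  'eed'
  #33 SA[33]=13  'efccabecbddcbafaeceeaafeed'
  #34 SA[34]=27  'faeceeaafeed'
  #35 SA[35]=6  'fcbdacfefccabecbddcbafaeceeaafeed'
  #36 SA[36]=14  'fccabecbddcbafaeceeaafeed'
  #37 SA[37]=35  'feed'
  #38 SA[38]=12  'fefccabecbddcbafaeceeaafeed'

[33, 17, 10, 28, 26, 34, 25, 8, 21, 3, 18, 5, 16, 24, 7, 20, 15, 30, 11, 38, 9, 23, 22, 0, 32, 2, 4, 19, 29, 37, 31, 1, 36, 13, 27, 6, 14, 35, 12]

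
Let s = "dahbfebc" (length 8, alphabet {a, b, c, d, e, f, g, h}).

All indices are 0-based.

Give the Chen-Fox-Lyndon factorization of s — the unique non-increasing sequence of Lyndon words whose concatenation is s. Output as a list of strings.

emit factor 1: 'd' (i=0, period=1)
emit factor 2: 'ahbfebc' (i=1, period=7)

["d", "ahbfebc"]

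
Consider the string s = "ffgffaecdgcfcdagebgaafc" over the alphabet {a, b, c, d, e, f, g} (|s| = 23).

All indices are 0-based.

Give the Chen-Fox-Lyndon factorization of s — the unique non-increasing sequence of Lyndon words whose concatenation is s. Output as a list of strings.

["ffg", "f", "f", "aecdgcfcdagebg", "aafc"]

emit factor 1: 'ffg' (i=0, period=3)
emit factor 2: 'f' (i=3, period=1)
emit factor 3: 'f' (i=4, period=1)
emit factor 4: 'aecdgcfcdagebg' (i=5, period=14)
emit factor 5: 'aafc' (i=19, period=4)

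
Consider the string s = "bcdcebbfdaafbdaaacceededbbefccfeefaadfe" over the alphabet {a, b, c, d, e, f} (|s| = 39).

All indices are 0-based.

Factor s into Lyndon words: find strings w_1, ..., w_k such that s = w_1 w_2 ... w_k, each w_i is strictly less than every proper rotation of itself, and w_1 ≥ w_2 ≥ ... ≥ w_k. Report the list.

emit factor 1: 'bcdce' (i=0, period=5)
emit factor 2: 'bbfd' (i=5, period=4)
emit factor 3: 'aafbd' (i=9, period=5)
emit factor 4: 'aaacceededbbefccfeefaadfe' (i=14, period=25)

["bcdce", "bbfd", "aafbd", "aaacceededbbefccfeefaadfe"]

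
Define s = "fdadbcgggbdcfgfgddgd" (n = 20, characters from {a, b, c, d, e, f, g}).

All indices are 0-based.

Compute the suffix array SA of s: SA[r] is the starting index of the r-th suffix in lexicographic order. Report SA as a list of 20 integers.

[2, 4, 9, 11, 5, 19, 1, 3, 10, 16, 17, 0, 14, 12, 8, 18, 15, 13, 7, 6]

rank | idx | suffix
   0 |   2 | adbcgggbdcfgfgddgd
   1 |   4 | bcgggbdcfgfgddgd
   2 |   9 | bdcfgfgddgd
   3 |  11 | cfgfgddgd
   4 |   5 | cgggbdcfgfgddgd
   5 |  19 | d
   6 |   1 | dadbcgggbdcfgfgddgd
   7 |   3 | dbcgggbdcfgfgddgd
   8 |  10 | dcfgfgddgd
   9 |  16 | ddgd
  10 |  17 | dgd
  11 |   0 | fdadbcgggbdcfgfgddgd
  12 |  14 | fgddgd
  13 |  12 | fgfgddgd
  14 |   8 | gbdcfgfgddgd
  15 |  18 | gd
  16 |  15 | gddgd
  17 |  13 | gfgddgd
  18 |   7 | ggbdcfgfgddgd
  19 |   6 | gggbdcfgfgddgd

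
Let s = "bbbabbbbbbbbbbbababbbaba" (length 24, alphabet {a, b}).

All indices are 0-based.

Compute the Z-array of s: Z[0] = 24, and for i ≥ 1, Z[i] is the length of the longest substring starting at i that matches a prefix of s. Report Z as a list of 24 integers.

[24, 2, 1, 0, 3, 3, 3, 3, 3, 3, 3, 3, 5, 2, 1, 0, 1, 0, 5, 2, 1, 0, 1, 0]

Z[0]=24
i=1: i≥r, start 0; Z[1]=2 extend→box=[1,3)
i=2: min(r-i=1, Z[1]=2)=1; Z[2]=1
i=3: i≥r, start 0; Z[3]=0
i=4: i≥r, start 0; Z[4]=3 extend→box=[4,7)
i=5: min(r-i=2, Z[1]=2)=2; Z[5]=3 extend→box=[5,8)
i=6: min(r-i=2, Z[1]=2)=2; Z[6]=3 extend→box=[6,9)
i=7: min(r-i=2, Z[1]=2)=2; Z[7]=3 extend→box=[7,10)
i=8: min(r-i=2, Z[1]=2)=2; Z[8]=3 extend→box=[8,11)
i=9: min(r-i=2, Z[1]=2)=2; Z[9]=3 extend→box=[9,12)
i=10: min(r-i=2, Z[1]=2)=2; Z[10]=3 extend→box=[10,13)
i=11: min(r-i=2, Z[1]=2)=2; Z[11]=3 extend→box=[11,14)
i=12: min(r-i=2, Z[1]=2)=2; Z[12]=5 extend→box=[12,17)
i=13: min(r-i=4, Z[1]=2)=2; Z[13]=2
i=14: min(r-i=3, Z[2]=1)=1; Z[14]=1
i=15: min(r-i=2, Z[3]=0)=0; Z[15]=0
i=16: min(r-i=1, Z[4]=3)=1; Z[16]=1
i=17: i≥r, start 0; Z[17]=0
i=18: i≥r, start 0; Z[18]=5 extend→box=[18,23)
i=19: min(r-i=4, Z[1]=2)=2; Z[19]=2
i=20: min(r-i=3, Z[2]=1)=1; Z[20]=1
i=21: min(r-i=2, Z[3]=0)=0; Z[21]=0
i=22: min(r-i=1, Z[4]=3)=1; Z[22]=1
i=23: i≥r, start 0; Z[23]=0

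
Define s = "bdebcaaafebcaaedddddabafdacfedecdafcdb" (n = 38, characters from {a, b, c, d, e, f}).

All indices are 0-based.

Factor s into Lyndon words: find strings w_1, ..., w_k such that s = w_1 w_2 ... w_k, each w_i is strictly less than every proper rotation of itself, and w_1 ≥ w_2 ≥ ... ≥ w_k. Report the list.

["bde", "bc", "aaafebcaaedddddabafdacfedecdafcdb"]

emit factor 1: 'bde' (i=0, period=3)
emit factor 2: 'bc' (i=3, period=2)
emit factor 3: 'aaafebcaaedddddabafdacfedecdafcdb' (i=5, period=33)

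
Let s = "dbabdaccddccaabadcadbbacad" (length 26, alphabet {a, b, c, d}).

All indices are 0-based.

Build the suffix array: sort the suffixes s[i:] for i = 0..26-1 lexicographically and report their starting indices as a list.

rank→(start, suffix):
  0 → (12, 'aabadcadbbacad')
  1 → (13, 'abadcadbbacad')
  2 → (2, 'abdaccddccaabadcadbbacad')
  3 → (22, 'acad')
  4 → (5, 'accddccaabadcadbbacad')
  5 → (24, 'ad')
  6 → (18, 'adbbacad')
  7 → (15, 'adcadbbacad')
  8 → (1, 'babdaccddccaabadcadbbacad')
  9 → (21, 'bacad')
  10 → (14, 'badcadbbacad')
  11 → (20, 'bbacad')
  12 → (3, 'bdaccddccaabadcadbbacad')
  13 → (11, 'caabadcadbbacad')
  14 → (23, 'cad')
  15 → (17, 'cadbbacad')
  16 → (10, 'ccaabadcadbbacad')
  17 → (6, 'ccddccaabadcadbbacad')
  18 → (7, 'cddccaabadcadbbacad')
  19 → (25, 'd')
  20 → (4, 'daccddccaabadcadbbacad')
  21 → (0, 'dbabdaccddccaabadcadbbacad')
  22 → (19, 'dbbacad')
  23 → (16, 'dcadbbacad')
  24 → (9, 'dccaabadcadbbacad')
  25 → (8, 'ddccaabadcadbbacad')

[12, 13, 2, 22, 5, 24, 18, 15, 1, 21, 14, 20, 3, 11, 23, 17, 10, 6, 7, 25, 4, 0, 19, 16, 9, 8]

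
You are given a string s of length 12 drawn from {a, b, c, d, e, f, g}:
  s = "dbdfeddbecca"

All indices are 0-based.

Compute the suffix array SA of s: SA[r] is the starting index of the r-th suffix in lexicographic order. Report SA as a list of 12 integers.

rank→(start, suffix):
  0 → (11, 'a')
  1 → (1, 'bdfeddbecca')
  2 → (7, 'becca')
  3 → (10, 'ca')
  4 → (9, 'cca')
  5 → (0, 'dbdfeddbecca')
  6 → (6, 'dbecca')
  7 → (5, 'ddbecca')
  8 → (2, 'dfeddbecca')
  9 → (8, 'ecca')
  10 → (4, 'eddbecca')
  11 → (3, 'feddbecca')

[11, 1, 7, 10, 9, 0, 6, 5, 2, 8, 4, 3]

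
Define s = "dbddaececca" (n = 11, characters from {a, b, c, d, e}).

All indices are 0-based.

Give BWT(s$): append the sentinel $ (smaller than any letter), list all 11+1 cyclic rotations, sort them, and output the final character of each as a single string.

acddceed$bca

rank  rotation      last
    0  $dbddaececca  a
    1  a$dbddaececc  c
    2  aececca$dbdd  d
    3  bddaececca$d  d
    4  ca$dbddaecec  c
    5  cca$dbddaece  e
    6  cecca$dbddae  e
    7  daececca$dbd  d
    8  dbddaececca$  $
    9  ddaececca$db  b
   10  ecca$dbddaec  c
   11  ececca$dbdda  a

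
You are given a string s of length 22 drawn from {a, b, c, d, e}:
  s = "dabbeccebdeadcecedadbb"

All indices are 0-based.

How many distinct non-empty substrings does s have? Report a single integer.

rank | idx | suffix
   0 |   1 | abbeccebdeadcecedadbb
   1 |  18 | adbb
   2 |  11 | adcecedadbb
   3 |  21 | b
   4 |  20 | bb
   5 |   2 | bbeccebdeadcecedadbb
   6 |   8 | bdeadcecedadbb
   7 |   3 | beccebdeadcecedadbb
   8 |   5 | ccebdeadcecedadbb
   9 |   6 | cebdeadcecedadbb
  10 |  13 | cecedadbb
  11 |  15 | cedadbb
  12 |   0 | dabbeccebdeadcecedadbb
  13 |  17 | dadbb
  14 |  19 | dbb
  15 |  12 | dcecedadbb
  16 |   9 | deadcecedadbb
  17 |  10 | eadcecedadbb
  18 |   7 | ebdeadcecedadbb
  19 |   4 | eccebdeadcecedadbb
  20 |  14 | ecedadbb
  21 |  16 | edadbb

SA = [1, 18, 11, 21, 20, 2, 8, 3, 5, 6, 13, 15, 0, 17, 19, 12, 9, 10, 7, 4, 14, 16]
rank  pair      lcp
   1  s[1:],s[18:]  1  'a'
   2  s[18:],s[11:]  2  'ad'
   3  s[11:],s[21:]  0  ''
   4  s[21:],s[20:]  1  'b'
   5  s[20:],s[2:]  2  'bb'
   6  s[2:],s[8:]  1  'b'
   7  s[8:],s[3:]  1  'b'
   8  s[3:],s[5:]  0  ''
   9  s[5:],s[6:]  1  'c'
  10  s[6:],s[13:]  2  'ce'
  11  s[13:],s[15:]  2  'ce'
  12  s[15:],s[0:]  0  ''
  13  s[0:],s[17:]  2  'da'
  14  s[17:],s[19:]  1  'd'
  15  s[19:],s[12:]  1  'd'
  16  s[12:],s[9:]  1  'd'
  17  s[9:],s[10:]  0  ''
  18  s[10:],s[7:]  1  'e'
  19  s[7:],s[4:]  1  'e'
  20  s[4:],s[14:]  2  'ec'
  21  s[14:],s[16:]  1  'e'

n(n+1)/2 = 22·23/2 = 253
Σ LCP = 0 + 1 + 2 + 0 + 1 + 2 + 1 + 1 + 0 + 1 + 2 + 2 + 0 + 2 + 1 + 1 + 1 + 0 + 1 + 1 + 2 + 1 = 23
distinct = 253 − 23 = 230

230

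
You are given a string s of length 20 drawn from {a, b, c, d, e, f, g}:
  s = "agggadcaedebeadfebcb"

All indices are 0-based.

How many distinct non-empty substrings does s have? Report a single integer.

194

rank→(start, suffix):
  0 → (4, 'adcaedebeadfebcb')
  1 → (13, 'adfebcb')
  2 → (7, 'aedebeadfebcb')
  3 → (0, 'agggadcaedebeadfebcb')
  4 → (19, 'b')
  5 → (17, 'bcb')
  6 → (11, 'beadfebcb')
  7 → (6, 'caedebeadfebcb')
  8 → (18, 'cb')
  9 → (5, 'dcaedebeadfebcb')
  10 → (9, 'debeadfebcb')
  11 → (14, 'dfebcb')
  12 → (12, 'eadfebcb')
  13 → (16, 'ebcb')
  14 → (10, 'ebeadfebcb')
  15 → (8, 'edebeadfebcb')
  16 → (15, 'febcb')
  17 → (3, 'gadcaedebeadfebcb')
  18 → (2, 'ggadcaedebeadfebcb')
  19 → (1, 'gggadcaedebeadfebcb')

SA = [4, 13, 7, 0, 19, 17, 11, 6, 18, 5, 9, 14, 12, 16, 10, 8, 15, 3, 2, 1]
i: (SA[i-1],SA[i]) lcp shared
  1: (4,13) 2 'ad'
  2: (13,7) 1 'a'
  3: (7,0) 1 'a'
  4: (0,19) 0 ''
  5: (19,17) 1 'b'
  6: (17,11) 1 'b'
  7: (11,6) 0 ''
  8: (6,18) 1 'c'
  9: (18,5) 0 ''
  10: (5,9) 1 'd'
  11: (9,14) 1 'd'
  12: (14,12) 0 ''
  13: (12,16) 1 'e'
  14: (16,10) 2 'eb'
  15: (10,8) 1 'e'
  16: (8,15) 0 ''
  17: (15,3) 0 ''
  18: (3,2) 1 'g'
  19: (2,1) 2 'gg'

n(n+1)/2 = 20·21/2 = 210
Σ LCP = 0 + 2 + 1 + 1 + 0 + 1 + 1 + 0 + 1 + 0 + 1 + 1 + 0 + 1 + 2 + 1 + 0 + 0 + 1 + 2 = 16
distinct = 210 − 16 = 194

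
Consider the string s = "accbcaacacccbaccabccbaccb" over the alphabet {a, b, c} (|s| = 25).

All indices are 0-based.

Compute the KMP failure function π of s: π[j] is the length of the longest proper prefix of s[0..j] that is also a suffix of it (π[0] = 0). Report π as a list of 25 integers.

π[0] = 0
j=1 s[j]='c': π[1]=0 (border '')
j=2 s[j]='c': π[2]=0 (border '')
j=3 s[j]='b': π[3]=0 (border '')
j=4 s[j]='c': π[4]=0 (border '')
j=5 s[j]='a': π[5]=1 (border 'a')
j=6 s[j]='a': k: 1→0; π[6]=1 (border 'a')
j=7 s[j]='c': π[7]=2 (border 'ac')
j=8 s[j]='a': k: 2→0; π[8]=1 (border 'a')
j=9 s[j]='c': π[9]=2 (border 'ac')
j=10 s[j]='c': π[10]=3 (border 'acc')
j=11 s[j]='c': k: 3→0; π[11]=0 (border '')
j=12 s[j]='b': π[12]=0 (border '')
j=13 s[j]='a': π[13]=1 (border 'a')
j=14 s[j]='c': π[14]=2 (border 'ac')
j=15 s[j]='c': π[15]=3 (border 'acc')
j=16 s[j]='a': k: 3→0; π[16]=1 (border 'a')
j=17 s[j]='b': k: 1→0; π[17]=0 (border '')
j=18 s[j]='c': π[18]=0 (border '')
j=19 s[j]='c': π[19]=0 (border '')
j=20 s[j]='b': π[20]=0 (border '')
j=21 s[j]='a': π[21]=1 (border 'a')
j=22 s[j]='c': π[22]=2 (border 'ac')
j=23 s[j]='c': π[23]=3 (border 'acc')
j=24 s[j]='b': π[24]=4 (border 'accb')

[0, 0, 0, 0, 0, 1, 1, 2, 1, 2, 3, 0, 0, 1, 2, 3, 1, 0, 0, 0, 0, 1, 2, 3, 4]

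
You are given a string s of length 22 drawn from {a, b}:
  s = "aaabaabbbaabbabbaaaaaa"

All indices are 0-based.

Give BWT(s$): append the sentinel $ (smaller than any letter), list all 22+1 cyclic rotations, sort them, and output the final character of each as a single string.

aaaaaab$abbabaabbababaa

rank  rotation                 last
    0  $aaabaabbbaabbabbaaaaaa  a
    1  a$aaabaabbbaabbabbaaaaa  a
    2  aa$aaabaabbbaabbabbaaaa  a
    3  aaa$aaabaabbbaabbabbaaa  a
    4  aaaa$aaabaabbbaabbabbaa  a
    5  aaaaa$aaabaabbbaabbabba  a
    6  aaaaaa$aaabaabbbaabbabb  b
    7  aaabaabbbaabbabbaaaaaa$  $
    8  aabaabbbaabbabbaaaaaa$a  a
    9  aabbabbaaaaaa$aaabaabbb  b
   10  aabbbaabbabbaaaaaa$aaab  b
   11  abaabbbaabbabbaaaaaa$aa  a
   12  abbaaaaaa$aaabaabbbaabb  b
   13  abbabbaaaaaa$aaabaabbba  a
   14  abbbaabbabbaaaaaa$aaaba  a
   15  baaaaaa$aaabaabbbaabbab  b
   16  baabbabbaaaaaa$aaabaabb  b
   17  baabbbaabbabbaaaaaa$aaa  a
   18  babbaaaaaa$aaabaabbbaab  b
   19  bbaaaaaa$aaabaabbbaabba  a
   20  bbaabbabbaaaaaa$aaabaab  b
   21  bbabbaaaaaa$aaabaabbbaa  a
   22  bbbaabbabbaaaaaa$aaabaa  a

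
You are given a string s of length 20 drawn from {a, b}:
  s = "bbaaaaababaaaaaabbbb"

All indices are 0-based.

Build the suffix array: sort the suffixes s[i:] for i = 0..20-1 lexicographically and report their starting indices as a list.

[10, 2, 11, 3, 12, 4, 13, 5, 14, 8, 6, 15, 19, 9, 1, 7, 18, 0, 17, 16]

rank | idx | suffix
   0 |  10 | aaaaaabbbb
   1 |   2 | aaaaababaaaaaabbbb
   2 |  11 | aaaaabbbb
   3 |   3 | aaaababaaaaaabbbb
   4 |  12 | aaaabbbb
   5 |   4 | aaababaaaaaabbbb
   6 |  13 | aaabbbb
   7 |   5 | aababaaaaaabbbb
   8 |  14 | aabbbb
   9 |   8 | abaaaaaabbbb
  10 |   6 | ababaaaaaabbbb
  11 |  15 | abbbb
  12 |  19 | b
  13 |   9 | baaaaaabbbb
  14 |   1 | baaaaababaaaaaabbbb
  15 |   7 | babaaaaaabbbb
  16 |  18 | bb
  17 |   0 | bbaaaaababaaaaaabbbb
  18 |  17 | bbb
  19 |  16 | bbbb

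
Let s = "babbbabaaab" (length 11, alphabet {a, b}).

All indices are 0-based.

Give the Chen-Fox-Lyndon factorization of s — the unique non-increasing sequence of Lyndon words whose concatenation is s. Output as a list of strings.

["b", "abbb", "ab", "aaab"]

emit factor 1: 'b' (i=0, period=1)
emit factor 2: 'abbb' (i=1, period=4)
emit factor 3: 'ab' (i=5, period=2)
emit factor 4: 'aaab' (i=7, period=4)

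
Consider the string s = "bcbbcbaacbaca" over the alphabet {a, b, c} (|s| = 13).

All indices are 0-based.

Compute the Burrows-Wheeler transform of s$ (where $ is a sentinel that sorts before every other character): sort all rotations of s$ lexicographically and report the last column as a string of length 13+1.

rank  rotation        last
    0  $bcbbcbaacbaca  a
    1  a$bcbbcbaacbac  c
    2  aacbaca$bcbbcb  b
    3  aca$bcbbcbaacb  b
    4  acbaca$bcbbcba  a
    5  baacbaca$bcbbc  c
    6  baca$bcbbcbaac  c
    7  bbcbaacbaca$bc  c
    8  bcbaacbaca$bcb  b
    9  bcbbcbaacbaca$  $
   10  ca$bcbbcbaacba  a
   11  cbaacbaca$bcbb  b
   12  cbaca$bcbbcbaa  a
   13  cbbcbaacbaca$b  b

acbbacccb$abab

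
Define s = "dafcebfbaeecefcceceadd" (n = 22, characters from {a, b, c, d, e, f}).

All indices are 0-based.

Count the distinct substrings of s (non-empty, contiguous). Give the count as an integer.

231

sorted suffixes:
  #0 SA[0]=19  'add'
  #1 SA[1]=8  'aeecefcceceadd'
  #2 SA[2]=1  'afcebfbaeecefcceceadd'
  #3 SA[3]=7  'baeecefcceceadd'
  #4 SA[4]=5  'bfbaeecefcceceadd'
  #5 SA[5]=14  'cceceadd'
  #6 SA[6]=17  'ceadd'
  #7 SA[7]=3  'cebfbaeecefcceceadd'
  #8 SA[8]=15  'ceceadd'
  #9 SA[9]=11  'cefcceceadd'
  #10 SA[10]=21  'd'
  #11 SA[11]=0  'dafcebfbaeecefcceceadd'
  #12 SA[12]=20  'dd'
  #13 SA[13]=18  'eadd'
  #14 SA[14]=4  'ebfbaeecefcceceadd'
  #15 SA[15]=16  'eceadd'
  #16 SA[16]=10  'ecefcceceadd'
  #17 SA[17]=9  'eecefcceceadd'
  #18 SA[18]=12  'efcceceadd'
  #19 SA[19]=6  'fbaeecefcceceadd'
  #20 SA[20]=13  'fcceceadd'
  #21 SA[21]=2  'fcebfbaeecefcceceadd'

SA = [19, 8, 1, 7, 5, 14, 17, 3, 15, 11, 21, 0, 20, 18, 4, 16, 10, 9, 12, 6, 13, 2]
rank  pair      lcp
   1  s[19:],s[8:]  1  'a'
   2  s[8:],s[1:]  1  'a'
   3  s[1:],s[7:]  0  ''
   4  s[7:],s[5:]  1  'b'
   5  s[5:],s[14:]  0  ''
   6  s[14:],s[17:]  1  'c'
   7  s[17:],s[3:]  2  'ce'
   8  s[3:],s[15:]  2  'ce'
   9  s[15:],s[11:]  2  'ce'
  10  s[11:],s[21:]  0  ''
  11  s[21:],s[0:]  1  'd'
  12  s[0:],s[20:]  1  'd'
  13  s[20:],s[18:]  0  ''
  14  s[18:],s[4:]  1  'e'
  15  s[4:],s[16:]  1  'e'
  16  s[16:],s[10:]  3  'ece'
  17  s[10:],s[9:]  1  'e'
  18  s[9:],s[12:]  1  'e'
  19  s[12:],s[6:]  0  ''
  20  s[6:],s[13:]  1  'f'
  21  s[13:],s[2:]  2  'fc'

n(n+1)/2 = 22·23/2 = 253
Σ LCP = 0 + 1 + 1 + 0 + 1 + 0 + 1 + 2 + 2 + 2 + 0 + 1 + 1 + 0 + 1 + 1 + 3 + 1 + 1 + 0 + 1 + 2 = 22
distinct = 253 − 22 = 231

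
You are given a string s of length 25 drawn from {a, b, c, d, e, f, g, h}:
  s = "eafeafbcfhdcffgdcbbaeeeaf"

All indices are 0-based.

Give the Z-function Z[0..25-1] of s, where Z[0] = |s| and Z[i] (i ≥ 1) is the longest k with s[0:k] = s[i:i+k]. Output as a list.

[25, 0, 0, 3, 0, 0, 0, 0, 0, 0, 0, 0, 0, 0, 0, 0, 0, 0, 0, 0, 1, 1, 3, 0, 0]

Z[0]=25
i=1: i≥r, start 0; Z[1]=0
i=2: i≥r, start 0; Z[2]=0
i=3: i≥r, start 0; Z[3]=3 grow→box=[3,6)
i=4: min(r-i=2, Z[1]=0)=0; Z[4]=0
i=5: min(r-i=1, Z[2]=0)=0; Z[5]=0
i=6: i≥r, start 0; Z[6]=0
i=7: i≥r, start 0; Z[7]=0
i=8: i≥r, start 0; Z[8]=0
i=9: i≥r, start 0; Z[9]=0
i=10: i≥r, start 0; Z[10]=0
i=11: i≥r, start 0; Z[11]=0
i=12: i≥r, start 0; Z[12]=0
i=13: i≥r, start 0; Z[13]=0
i=14: i≥r, start 0; Z[14]=0
i=15: i≥r, start 0; Z[15]=0
i=16: i≥r, start 0; Z[16]=0
i=17: i≥r, start 0; Z[17]=0
i=18: i≥r, start 0; Z[18]=0
i=19: i≥r, start 0; Z[19]=0
i=20: i≥r, start 0; Z[20]=1 grow→box=[20,21)
i=21: i≥r, start 0; Z[21]=1 grow→box=[21,22)
i=22: i≥r, start 0; Z[22]=3 grow→box=[22,25)
i=23: min(r-i=2, Z[1]=0)=0; Z[23]=0
i=24: min(r-i=1, Z[2]=0)=0; Z[24]=0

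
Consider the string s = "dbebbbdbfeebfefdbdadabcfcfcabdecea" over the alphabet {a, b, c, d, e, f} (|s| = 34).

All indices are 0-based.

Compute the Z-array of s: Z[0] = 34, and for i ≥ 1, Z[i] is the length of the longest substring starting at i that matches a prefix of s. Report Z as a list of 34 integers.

[34, 0, 0, 0, 0, 0, 2, 0, 0, 0, 0, 0, 0, 0, 0, 2, 0, 1, 0, 1, 0, 0, 0, 0, 0, 0, 0, 0, 0, 1, 0, 0, 0, 0]

Z[0]=34
i=1: outside box; Z[1]=0
i=2: outside box; Z[2]=0
i=3: outside box; Z[3]=0
i=4: outside box; Z[4]=0
i=5: outside box; Z[5]=0
i=6: outside box; Z[6]=2 scan→box=[6,8)
i=7: min(r-i=1, Z[1]=0)=0; Z[7]=0
i=8: outside box; Z[8]=0
i=9: outside box; Z[9]=0
i=10: outside box; Z[10]=0
i=11: outside box; Z[11]=0
i=12: outside box; Z[12]=0
i=13: outside box; Z[13]=0
i=14: outside box; Z[14]=0
i=15: outside box; Z[15]=2 scan→box=[15,17)
i=16: min(r-i=1, Z[1]=0)=0; Z[16]=0
i=17: outside box; Z[17]=1 scan→box=[17,18)
i=18: outside box; Z[18]=0
i=19: outside box; Z[19]=1 scan→box=[19,20)
i=20: outside box; Z[20]=0
i=21: outside box; Z[21]=0
i=22: outside box; Z[22]=0
i=23: outside box; Z[23]=0
i=24: outside box; Z[24]=0
i=25: outside box; Z[25]=0
i=26: outside box; Z[26]=0
i=27: outside box; Z[27]=0
i=28: outside box; Z[28]=0
i=29: outside box; Z[29]=1 scan→box=[29,30)
i=30: outside box; Z[30]=0
i=31: outside box; Z[31]=0
i=32: outside box; Z[32]=0
i=33: outside box; Z[33]=0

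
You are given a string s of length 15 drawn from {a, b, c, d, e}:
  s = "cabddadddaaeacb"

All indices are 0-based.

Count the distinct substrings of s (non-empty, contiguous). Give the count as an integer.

rank | idx | suffix
   0 |   9 | aaeacb
   1 |   1 | abddadddaaeacb
   2 |  12 | acb
   3 |   5 | adddaaeacb
   4 |  10 | aeacb
   5 |  14 | b
   6 |   2 | bddadddaaeacb
   7 |   0 | cabddadddaaeacb
   8 |  13 | cb
   9 |   8 | daaeacb
  10 |   4 | dadddaaeacb
  11 |   7 | ddaaeacb
  12 |   3 | ddadddaaeacb
  13 |   6 | dddaaeacb
  14 |  11 | eacb

SA = [9, 1, 12, 5, 10, 14, 2, 0, 13, 8, 4, 7, 3, 6, 11]
[i] adj suffixes → lcp
  [1] 9/1 → 1 ('a')
  [2] 1/12 → 1 ('a')
  [3] 12/5 → 1 ('a')
  [4] 5/10 → 1 ('a')
  [5] 10/14 → 0 ('')
  [6] 14/2 → 1 ('b')
  [7] 2/0 → 0 ('')
  [8] 0/13 → 1 ('c')
  [9] 13/8 → 0 ('')
  [10] 8/4 → 2 ('da')
  [11] 4/7 → 1 ('d')
  [12] 7/3 → 3 ('dda')
  [13] 3/6 → 2 ('dd')
  [14] 6/11 → 0 ('')

n(n+1)/2 = 15·16/2 = 120
Σ LCP = 0 + 1 + 1 + 1 + 1 + 0 + 1 + 0 + 1 + 0 + 2 + 1 + 3 + 2 + 0 = 14
distinct = 120 − 14 = 106

106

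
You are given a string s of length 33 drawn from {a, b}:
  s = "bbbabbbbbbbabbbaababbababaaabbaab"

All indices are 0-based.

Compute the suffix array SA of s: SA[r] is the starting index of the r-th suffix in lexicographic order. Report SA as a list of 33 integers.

[25, 30, 15, 26, 31, 23, 21, 16, 27, 18, 11, 3, 32, 24, 29, 14, 22, 20, 17, 10, 2, 28, 13, 19, 9, 1, 12, 8, 0, 7, 6, 5, 4]

sorted suffixes:
  #0 SA[0]=25  'aaabbaab'
  #1 SA[1]=30  'aab'
  #2 SA[2]=15  'aababbababaaabbaab'
  #3 SA[3]=26  'aabbaab'
  #4 SA[4]=31  'ab'
  #5 SA[5]=23  'abaaabbaab'
  #6 SA[6]=21  'ababaaabbaab'
  #7 SA[7]=16  'ababbababaaabbaab'
  #8 SA[8]=27  'abbaab'
  #9 SA[9]=18  'abbababaaabbaab'
  #10 SA[10]=11  'abbbaababbababaaabbaab'
  #11 SA[11]=3  'abbbbbbbabbbaababbababaaabbaab'
  #12 SA[12]=32  'b'
  #13 SA[13]=24  'baaabbaab'
  #14 SA[14]=29  'baab'
  #15 SA[15]=14  'baababbababaaabbaab'
  #16 SA[16]=22  'babaaabbaab'
  #17 SA[17]=20  'bababaaabbaab'
  #18 SA[18]=17  'babbababaaabbaab'
  #19 SA[19]=10  'babbbaababbababaaabbaab'
  #20 SA[20]=2  'babbbbbbbabbbaababbababaaabbaab'
  #21 SA[21]=28  'bbaab'
  #22 SA[22]=13  'bbaababbababaaabbaab'
  #23 SA[23]=19  'bbababaaabbaab'
  #24 SA[24]=9  'bbabbbaababbababaaabbaab'
  #25 SA[25]=1  'bbabbbbbbbabbbaababbababaaabbaab'
  #26 SA[26]=12  'bbbaababbababaaabbaab'
  #27 SA[27]=8  'bbbabbbaababbababaaabbaab'
  #28 SA[28]=0  'bbbabbbbbbbabbbaababbababaaabbaab'
  #29 SA[29]=7  'bbbbabbbaababbababaaabbaab'
  #30 SA[30]=6  'bbbbbabbbaababbababaaabbaab'
  #31 SA[31]=5  'bbbbbbabbbaababbababaaabbaab'
  #32 SA[32]=4  'bbbbbbbabbbaababbababaaabbaab'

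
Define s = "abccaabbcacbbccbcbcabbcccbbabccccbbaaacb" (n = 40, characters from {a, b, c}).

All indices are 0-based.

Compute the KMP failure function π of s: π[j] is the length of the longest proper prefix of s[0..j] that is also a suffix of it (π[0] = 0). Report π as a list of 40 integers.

π[0] = 0
j=1 s[j]='b': π[1]=0 (border '')
j=2 s[j]='c': π[2]=0 (border '')
j=3 s[j]='c': π[3]=0 (border '')
j=4 s[j]='a': π[4]=1 (border 'a')
j=5 s[j]='a': k: 1→0; π[5]=1 (border 'a')
j=6 s[j]='b': π[6]=2 (border 'ab')
j=7 s[j]='b': k: 2→0; π[7]=0 (border '')
j=8 s[j]='c': π[8]=0 (border '')
j=9 s[j]='a': π[9]=1 (border 'a')
j=10 s[j]='c': k: 1→0; π[10]=0 (border '')
j=11 s[j]='b': π[11]=0 (border '')
j=12 s[j]='b': π[12]=0 (border '')
j=13 s[j]='c': π[13]=0 (border '')
j=14 s[j]='c': π[14]=0 (border '')
j=15 s[j]='b': π[15]=0 (border '')
j=16 s[j]='c': π[16]=0 (border '')
j=17 s[j]='b': π[17]=0 (border '')
j=18 s[j]='c': π[18]=0 (border '')
j=19 s[j]='a': π[19]=1 (border 'a')
j=20 s[j]='b': π[20]=2 (border 'ab')
j=21 s[j]='b': k: 2→0; π[21]=0 (border '')
j=22 s[j]='c': π[22]=0 (border '')
j=23 s[j]='c': π[23]=0 (border '')
j=24 s[j]='c': π[24]=0 (border '')
j=25 s[j]='b': π[25]=0 (border '')
j=26 s[j]='b': π[26]=0 (border '')
j=27 s[j]='a': π[27]=1 (border 'a')
j=28 s[j]='b': π[28]=2 (border 'ab')
j=29 s[j]='c': π[29]=3 (border 'abc')
j=30 s[j]='c': π[30]=4 (border 'abcc')
j=31 s[j]='c': k: 4→0; π[31]=0 (border '')
j=32 s[j]='c': π[32]=0 (border '')
j=33 s[j]='b': π[33]=0 (border '')
j=34 s[j]='b': π[34]=0 (border '')
j=35 s[j]='a': π[35]=1 (border 'a')
j=36 s[j]='a': k: 1→0; π[36]=1 (border 'a')
j=37 s[j]='a': k: 1→0; π[37]=1 (border 'a')
j=38 s[j]='c': k: 1→0; π[38]=0 (border '')
j=39 s[j]='b': π[39]=0 (border '')

[0, 0, 0, 0, 1, 1, 2, 0, 0, 1, 0, 0, 0, 0, 0, 0, 0, 0, 0, 1, 2, 0, 0, 0, 0, 0, 0, 1, 2, 3, 4, 0, 0, 0, 0, 1, 1, 1, 0, 0]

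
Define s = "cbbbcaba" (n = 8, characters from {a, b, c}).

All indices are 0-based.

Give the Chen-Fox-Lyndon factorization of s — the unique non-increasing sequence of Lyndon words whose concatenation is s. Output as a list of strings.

["c", "bbbc", "ab", "a"]

emit factor 1: 'c' (i=0, period=1)
emit factor 2: 'bbbc' (i=1, period=4)
emit factor 3: 'ab' (i=5, period=2)
emit factor 4: 'a' (i=7, period=1)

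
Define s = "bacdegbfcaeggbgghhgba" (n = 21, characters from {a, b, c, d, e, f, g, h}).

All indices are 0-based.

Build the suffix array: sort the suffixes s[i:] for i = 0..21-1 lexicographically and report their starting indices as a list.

rank | idx | suffix
   0 |  20 | a
   1 |   1 | acdegbfcaeggbgghhgba
   2 |   9 | aeggbgghhgba
   3 |  19 | ba
   4 |   0 | bacdegbfcaeggbgghhgba
   5 |   6 | bfcaeggbgghhgba
   6 |  13 | bgghhgba
   7 |   8 | caeggbgghhgba
   8 |   2 | cdegbfcaeggbgghhgba
   9 |   3 | degbfcaeggbgghhgba
  10 |   4 | egbfcaeggbgghhgba
  11 |  10 | eggbgghhgba
  12 |   7 | fcaeggbgghhgba
  13 |  18 | gba
  14 |   5 | gbfcaeggbgghhgba
  15 |  12 | gbgghhgba
  16 |  11 | ggbgghhgba
  17 |  14 | gghhgba
  18 |  15 | ghhgba
  19 |  17 | hgba
  20 |  16 | hhgba

[20, 1, 9, 19, 0, 6, 13, 8, 2, 3, 4, 10, 7, 18, 5, 12, 11, 14, 15, 17, 16]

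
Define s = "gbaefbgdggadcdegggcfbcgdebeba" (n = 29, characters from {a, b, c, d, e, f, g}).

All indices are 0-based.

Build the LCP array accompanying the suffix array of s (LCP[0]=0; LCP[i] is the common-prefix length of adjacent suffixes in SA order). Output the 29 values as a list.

[0, 1, 1, 0, 2, 1, 1, 1, 0, 1, 1, 0, 1, 2, 1, 0, 2, 1, 1, 0, 2, 0, 1, 1, 1, 2, 1, 2, 2]

rank→(start, suffix):
  0 → (28, 'a')
  1 → (10, 'adcdegggcfbcgdebeba')
  2 → (2, 'aefbgdggadcdegggcfbcgdebeba')
  3 → (27, 'ba')
  4 → (1, 'baefbgdggadcdegggcfbcgdebeba')
  5 → (20, 'bcgdebeba')
  6 → (25, 'beba')
  7 → (5, 'bgdggadcdegggcfbcgdebeba')
  8 → (12, 'cdegggcfbcgdebeba')
  9 → (18, 'cfbcgdebeba')
  10 → (21, 'cgdebeba')
  11 → (11, 'dcdegggcfbcgdebeba')
  12 → (23, 'debeba')
  13 → (13, 'degggcfbcgdebeba')
  14 → (7, 'dggadcdegggcfbcgdebeba')
  15 → (26, 'eba')
  16 → (24, 'ebeba')
  17 → (3, 'efbgdggadcdegggcfbcgdebeba')
  18 → (14, 'egggcfbcgdebeba')
  19 → (19, 'fbcgdebeba')
  20 → (4, 'fbgdggadcdegggcfbcgdebeba')
  21 → (9, 'gadcdegggcfbcgdebeba')
  22 → (0, 'gbaefbgdggadcdegggcfbcgdebeba')
  23 → (17, 'gcfbcgdebeba')
  24 → (22, 'gdebeba')
  25 → (6, 'gdggadcdegggcfbcgdebeba')
  26 → (8, 'ggadcdegggcfbcgdebeba')
  27 → (16, 'ggcfbcgdebeba')
  28 → (15, 'gggcfbcgdebeba')

SA = [28, 10, 2, 27, 1, 20, 25, 5, 12, 18, 21, 11, 23, 13, 7, 26, 24, 3, 14, 19, 4, 9, 0, 17, 22, 6, 8, 16, 15]
i: (SA[i-1],SA[i]) lcp shared
  1: (28,10) 1 'a'
  2: (10,2) 1 'a'
  3: (2,27) 0 ''
  4: (27,1) 2 'ba'
  5: (1,20) 1 'b'
  6: (20,25) 1 'b'
  7: (25,5) 1 'b'
  8: (5,12) 0 ''
  9: (12,18) 1 'c'
  10: (18,21) 1 'c'
  11: (21,11) 0 ''
  12: (11,23) 1 'd'
  13: (23,13) 2 'de'
  14: (13,7) 1 'd'
  15: (7,26) 0 ''
  16: (26,24) 2 'eb'
  17: (24,3) 1 'e'
  18: (3,14) 1 'e'
  19: (14,19) 0 ''
  20: (19,4) 2 'fb'
  21: (4,9) 0 ''
  22: (9,0) 1 'g'
  23: (0,17) 1 'g'
  24: (17,22) 1 'g'
  25: (22,6) 2 'gd'
  26: (6,8) 1 'g'
  27: (8,16) 2 'gg'
  28: (16,15) 2 'gg'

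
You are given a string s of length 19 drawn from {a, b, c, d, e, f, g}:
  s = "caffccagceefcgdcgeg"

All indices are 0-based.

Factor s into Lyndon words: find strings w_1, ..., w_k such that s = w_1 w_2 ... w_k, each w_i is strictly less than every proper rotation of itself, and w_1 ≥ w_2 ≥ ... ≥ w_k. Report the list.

emit factor 1: 'c' (i=0, period=1)
emit factor 2: 'affccagceefcgdcgeg' (i=1, period=18)

["c", "affccagceefcgdcgeg"]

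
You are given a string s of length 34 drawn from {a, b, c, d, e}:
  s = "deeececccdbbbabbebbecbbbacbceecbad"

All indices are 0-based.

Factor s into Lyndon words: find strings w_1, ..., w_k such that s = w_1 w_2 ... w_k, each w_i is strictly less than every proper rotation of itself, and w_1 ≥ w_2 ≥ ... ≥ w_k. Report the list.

emit factor 1: 'deee' (i=0, period=4)
emit factor 2: 'ce' (i=4, period=2)
emit factor 3: 'cccd' (i=6, period=4)
emit factor 4: 'b' (i=10, period=1)
emit factor 5: 'b' (i=11, period=1)
emit factor 6: 'b' (i=12, period=1)
emit factor 7: 'abbebbecbbbacbceecbad' (i=13, period=21)

["deee", "ce", "cccd", "b", "b", "b", "abbebbecbbbacbceecbad"]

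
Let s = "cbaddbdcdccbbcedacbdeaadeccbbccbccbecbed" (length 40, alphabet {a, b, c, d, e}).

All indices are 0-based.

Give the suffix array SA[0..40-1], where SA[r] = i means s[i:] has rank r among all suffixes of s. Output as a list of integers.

sorted suffixes:
  #0 SA[0]=21  'aadeccbbccbccbecbed'
  #1 SA[1]=16  'acbdeaadeccbbccbccbecbed'
  #2 SA[2]=2  'addbdcdccbbcedacbdeaadeccbbccbccbecbed'
  #3 SA[3]=22  'adeccbbccbccbecbed'
  #4 SA[4]=1  'baddbdcdccbbcedacbdeaadeccbbccbccbecbed'
  #5 SA[5]=27  'bbccbccbecbed'
  #6 SA[6]=11  'bbcedacbdeaadeccbbccbccbecbed'
  #7 SA[7]=28  'bccbccbecbed'
  #8 SA[8]=31  'bccbecbed'
  #9 SA[9]=12  'bcedacbdeaadeccbbccbccbecbed'
  #10 SA[10]=5  'bdcdccbbcedacbdeaadeccbbccbccbecbed'
  #11 SA[11]=18  'bdeaadeccbbccbccbecbed'
  #12 SA[12]=34  'becbed'
  #13 SA[13]=37  'bed'
  #14 SA[14]=0  'cbaddbdcdccbbcedacbdeaadeccbbccbccbecbed'
  #15 SA[15]=26  'cbbccbccbecbed'
  #16 SA[16]=10  'cbbcedacbdeaadeccbbccbccbecbed'
  #17 SA[17]=30  'cbccbecbed'
  #18 SA[18]=17  'cbdeaadeccbbccbccbecbed'
  #19 SA[19]=33  'cbecbed'
  #20 SA[20]=36  'cbed'
  #21 SA[21]=25  'ccbbccbccbecbed'
  #22 SA[22]=9  'ccbbcedacbdeaadeccbbccbccbecbed'
  #23 SA[23]=29  'ccbccbecbed'
  #24 SA[24]=32  'ccbecbed'
  #25 SA[25]=7  'cdccbbcedacbdeaadeccbbccbccbecbed'
  #26 SA[26]=13  'cedacbdeaadeccbbccbccbecbed'
  #27 SA[27]=39  'd'
  #28 SA[28]=15  'dacbdeaadeccbbccbccbecbed'
  #29 SA[29]=4  'dbdcdccbbcedacbdeaadeccbbccbccbecbed'
  #30 SA[30]=8  'dccbbcedacbdeaadeccbbccbccbecbed'
  #31 SA[31]=6  'dcdccbbcedacbdeaadeccbbccbccbecbed'
  #32 SA[32]=3  'ddbdcdccbbcedacbdeaadeccbbccbccbecbed'
  #33 SA[33]=19  'deaadeccbbccbccbecbed'
  #34 SA[34]=23  'deccbbccbccbecbed'
  #35 SA[35]=20  'eaadeccbbccbccbecbed'
  #36 SA[36]=35  'ecbed'
  #37 SA[37]=24  'eccbbccbccbecbed'
  #38 SA[38]=38  'ed'
  #39 SA[39]=14  'edacbdeaadeccbbccbccbecbed'

[21, 16, 2, 22, 1, 27, 11, 28, 31, 12, 5, 18, 34, 37, 0, 26, 10, 30, 17, 33, 36, 25, 9, 29, 32, 7, 13, 39, 15, 4, 8, 6, 3, 19, 23, 20, 35, 24, 38, 14]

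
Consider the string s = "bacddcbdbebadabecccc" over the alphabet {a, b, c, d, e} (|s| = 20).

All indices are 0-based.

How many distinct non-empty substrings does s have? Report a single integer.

sorted suffixes:
  #0 SA[0]=13  'abecccc'
  #1 SA[1]=1  'acddcbdbebadabecccc'
  #2 SA[2]=11  'adabecccc'
  #3 SA[3]=0  'bacddcbdbebadabecccc'
  #4 SA[4]=10  'badabecccc'
  #5 SA[5]=6  'bdbebadabecccc'
  #6 SA[6]=8  'bebadabecccc'
  #7 SA[7]=14  'becccc'
  #8 SA[8]=19  'c'
  #9 SA[9]=5  'cbdbebadabecccc'
  #10 SA[10]=18  'cc'
  #11 SA[11]=17  'ccc'
  #12 SA[12]=16  'cccc'
  #13 SA[13]=2  'cddcbdbebadabecccc'
  #14 SA[14]=12  'dabecccc'
  #15 SA[15]=7  'dbebadabecccc'
  #16 SA[16]=4  'dcbdbebadabecccc'
  #17 SA[17]=3  'ddcbdbebadabecccc'
  #18 SA[18]=9  'ebadabecccc'
  #19 SA[19]=15  'ecccc'

SA = [13, 1, 11, 0, 10, 6, 8, 14, 19, 5, 18, 17, 16, 2, 12, 7, 4, 3, 9, 15]
[i] adj suffixes → lcp
  [1] 13/1 → 1 ('a')
  [2] 1/11 → 1 ('a')
  [3] 11/0 → 0 ('')
  [4] 0/10 → 2 ('ba')
  [5] 10/6 → 1 ('b')
  [6] 6/8 → 1 ('b')
  [7] 8/14 → 2 ('be')
  [8] 14/19 → 0 ('')
  [9] 19/5 → 1 ('c')
  [10] 5/18 → 1 ('c')
  [11] 18/17 → 2 ('cc')
  [12] 17/16 → 3 ('ccc')
  [13] 16/2 → 1 ('c')
  [14] 2/12 → 0 ('')
  [15] 12/7 → 1 ('d')
  [16] 7/4 → 1 ('d')
  [17] 4/3 → 1 ('d')
  [18] 3/9 → 0 ('')
  [19] 9/15 → 1 ('e')

n(n+1)/2 = 20·21/2 = 210
Σ LCP = 0 + 1 + 1 + 0 + 2 + 1 + 1 + 2 + 0 + 1 + 1 + 2 + 3 + 1 + 0 + 1 + 1 + 1 + 0 + 1 = 20
distinct = 210 − 20 = 190

190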